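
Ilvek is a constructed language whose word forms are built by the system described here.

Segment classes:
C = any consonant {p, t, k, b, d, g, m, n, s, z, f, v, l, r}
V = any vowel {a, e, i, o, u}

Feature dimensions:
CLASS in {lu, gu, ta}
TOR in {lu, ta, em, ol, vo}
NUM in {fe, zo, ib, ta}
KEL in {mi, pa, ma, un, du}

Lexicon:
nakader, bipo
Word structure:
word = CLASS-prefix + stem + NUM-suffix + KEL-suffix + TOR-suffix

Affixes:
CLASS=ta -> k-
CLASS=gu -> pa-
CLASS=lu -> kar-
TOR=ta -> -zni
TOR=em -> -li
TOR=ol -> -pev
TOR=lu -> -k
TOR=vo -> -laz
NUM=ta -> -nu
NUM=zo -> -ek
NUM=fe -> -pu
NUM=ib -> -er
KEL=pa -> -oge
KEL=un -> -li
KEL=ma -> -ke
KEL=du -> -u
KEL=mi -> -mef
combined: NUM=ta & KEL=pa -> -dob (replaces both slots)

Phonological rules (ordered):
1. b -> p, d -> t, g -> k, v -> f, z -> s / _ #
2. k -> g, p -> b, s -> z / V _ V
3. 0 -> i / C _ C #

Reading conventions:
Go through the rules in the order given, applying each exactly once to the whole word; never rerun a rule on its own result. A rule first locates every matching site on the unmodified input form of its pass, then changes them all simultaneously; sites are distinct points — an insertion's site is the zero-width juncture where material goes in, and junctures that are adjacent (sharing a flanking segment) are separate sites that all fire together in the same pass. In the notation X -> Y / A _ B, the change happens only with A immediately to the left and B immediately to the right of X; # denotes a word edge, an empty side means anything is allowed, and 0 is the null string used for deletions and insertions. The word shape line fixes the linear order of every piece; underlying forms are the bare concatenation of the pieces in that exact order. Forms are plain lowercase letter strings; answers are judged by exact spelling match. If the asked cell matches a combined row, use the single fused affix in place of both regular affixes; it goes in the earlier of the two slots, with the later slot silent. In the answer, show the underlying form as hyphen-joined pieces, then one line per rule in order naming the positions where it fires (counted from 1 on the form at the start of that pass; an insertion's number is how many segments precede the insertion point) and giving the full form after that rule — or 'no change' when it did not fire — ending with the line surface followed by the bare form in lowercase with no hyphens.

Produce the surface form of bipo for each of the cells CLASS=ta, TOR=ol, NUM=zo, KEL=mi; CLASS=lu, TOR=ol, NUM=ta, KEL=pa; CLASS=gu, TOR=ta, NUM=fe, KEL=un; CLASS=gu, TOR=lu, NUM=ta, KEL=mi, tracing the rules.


cell CLASS=ta, TOR=ol, NUM=zo, KEL=mi:
underlying: k-bipo-ek-mef-pev
1. b -> p, d -> t, g -> k, v -> f, z -> s / _ #: fires at position(s) 13: kbipoekmefpef
2. k -> g, p -> b, s -> z / V _ V: fires at position(s) 4: kbiboekmefpef
3. 0 -> i / C _ C #: no change
surface: kbiboekmefpef

cell CLASS=lu, TOR=ol, NUM=ta, KEL=pa:
underlying: kar-bipo-dob-pev
1. b -> p, d -> t, g -> k, v -> f, z -> s / _ #: fires at position(s) 13: karbipodobpef
2. k -> g, p -> b, s -> z / V _ V: fires at position(s) 6: karbibodobpef
3. 0 -> i / C _ C #: no change
surface: karbibodobpef

cell CLASS=gu, TOR=ta, NUM=fe, KEL=un:
underlying: pa-bipo-pu-li-zni
1. b -> p, d -> t, g -> k, v -> f, z -> s / _ #: no change
2. k -> g, p -> b, s -> z / V _ V: fires at position(s) 5, 7: pabibobulizni
3. 0 -> i / C _ C #: no change
surface: pabibobulizni

cell CLASS=gu, TOR=lu, NUM=ta, KEL=mi:
underlying: pa-bipo-nu-mef-k
1. b -> p, d -> t, g -> k, v -> f, z -> s / _ #: no change
2. k -> g, p -> b, s -> z / V _ V: fires at position(s) 5: pabibonumefk
3. 0 -> i / C _ C #: inserts after position(s) 11: pabibonumefik
surface: pabibonumefik


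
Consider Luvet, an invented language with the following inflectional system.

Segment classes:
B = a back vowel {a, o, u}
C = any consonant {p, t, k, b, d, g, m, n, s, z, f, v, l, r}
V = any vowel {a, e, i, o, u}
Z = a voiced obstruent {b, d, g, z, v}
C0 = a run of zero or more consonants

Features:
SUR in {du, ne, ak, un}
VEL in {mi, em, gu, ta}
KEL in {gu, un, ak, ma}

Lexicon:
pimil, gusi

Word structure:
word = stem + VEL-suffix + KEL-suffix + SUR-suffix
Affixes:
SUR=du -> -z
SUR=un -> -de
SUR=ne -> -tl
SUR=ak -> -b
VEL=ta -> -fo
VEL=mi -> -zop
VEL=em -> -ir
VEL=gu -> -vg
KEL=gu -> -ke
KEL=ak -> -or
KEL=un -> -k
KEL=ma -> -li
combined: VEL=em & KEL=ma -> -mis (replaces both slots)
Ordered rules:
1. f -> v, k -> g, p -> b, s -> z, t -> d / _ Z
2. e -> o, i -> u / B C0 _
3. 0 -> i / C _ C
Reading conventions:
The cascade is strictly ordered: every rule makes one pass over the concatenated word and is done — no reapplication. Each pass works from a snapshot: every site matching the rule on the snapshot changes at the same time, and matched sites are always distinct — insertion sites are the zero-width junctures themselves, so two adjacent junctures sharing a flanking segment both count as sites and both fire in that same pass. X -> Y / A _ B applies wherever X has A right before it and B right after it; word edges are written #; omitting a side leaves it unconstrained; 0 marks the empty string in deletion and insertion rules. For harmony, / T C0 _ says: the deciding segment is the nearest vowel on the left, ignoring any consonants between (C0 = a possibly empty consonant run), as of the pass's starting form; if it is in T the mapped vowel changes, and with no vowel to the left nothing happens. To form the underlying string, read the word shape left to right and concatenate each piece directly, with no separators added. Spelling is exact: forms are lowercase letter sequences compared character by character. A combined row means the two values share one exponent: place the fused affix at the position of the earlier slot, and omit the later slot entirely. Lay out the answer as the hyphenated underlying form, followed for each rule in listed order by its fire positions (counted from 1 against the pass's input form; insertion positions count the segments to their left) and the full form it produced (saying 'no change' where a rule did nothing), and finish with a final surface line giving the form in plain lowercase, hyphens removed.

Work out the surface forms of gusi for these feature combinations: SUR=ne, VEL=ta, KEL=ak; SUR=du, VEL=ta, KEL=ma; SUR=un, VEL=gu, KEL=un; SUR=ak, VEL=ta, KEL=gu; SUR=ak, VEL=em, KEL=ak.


cell SUR=ne, VEL=ta, KEL=ak:
underlying: gusi-fo-or-tl
1. f -> v, k -> g, p -> b, s -> z, t -> d / _ Z: no change
2. e -> o, i -> u / B C0 _: fires at position(s) 4: gusufoortl
3. 0 -> i / C _ C: inserts after position(s) 8, 9: gusufooritil
surface: gusufooritil

cell SUR=du, VEL=ta, KEL=ma:
underlying: gusi-fo-li-z
1. f -> v, k -> g, p -> b, s -> z, t -> d / _ Z: no change
2. e -> o, i -> u / B C0 _: fires at position(s) 4, 8: gusufoluz
3. 0 -> i / C _ C: no change
surface: gusufoluz

cell SUR=un, VEL=gu, KEL=un:
underlying: gusi-vg-k-de
1. f -> v, k -> g, p -> b, s -> z, t -> d / _ Z: fires at position(s) 7: gusivggde
2. e -> o, i -> u / B C0 _: fires at position(s) 4: gusuvggde
3. 0 -> i / C _ C: inserts after position(s) 5, 6, 7: gusuvigigide
surface: gusuvigigide

cell SUR=ak, VEL=ta, KEL=gu:
underlying: gusi-fo-ke-b
1. f -> v, k -> g, p -> b, s -> z, t -> d / _ Z: no change
2. e -> o, i -> u / B C0 _: fires at position(s) 4, 8: gusufokob
3. 0 -> i / C _ C: no change
surface: gusufokob

cell SUR=ak, VEL=em, KEL=ak:
underlying: gusi-ir-or-b
1. f -> v, k -> g, p -> b, s -> z, t -> d / _ Z: no change
2. e -> o, i -> u / B C0 _: fires at position(s) 4: gusuirorb
3. 0 -> i / C _ C: inserts after position(s) 8: gusuirorib
surface: gusuirorib


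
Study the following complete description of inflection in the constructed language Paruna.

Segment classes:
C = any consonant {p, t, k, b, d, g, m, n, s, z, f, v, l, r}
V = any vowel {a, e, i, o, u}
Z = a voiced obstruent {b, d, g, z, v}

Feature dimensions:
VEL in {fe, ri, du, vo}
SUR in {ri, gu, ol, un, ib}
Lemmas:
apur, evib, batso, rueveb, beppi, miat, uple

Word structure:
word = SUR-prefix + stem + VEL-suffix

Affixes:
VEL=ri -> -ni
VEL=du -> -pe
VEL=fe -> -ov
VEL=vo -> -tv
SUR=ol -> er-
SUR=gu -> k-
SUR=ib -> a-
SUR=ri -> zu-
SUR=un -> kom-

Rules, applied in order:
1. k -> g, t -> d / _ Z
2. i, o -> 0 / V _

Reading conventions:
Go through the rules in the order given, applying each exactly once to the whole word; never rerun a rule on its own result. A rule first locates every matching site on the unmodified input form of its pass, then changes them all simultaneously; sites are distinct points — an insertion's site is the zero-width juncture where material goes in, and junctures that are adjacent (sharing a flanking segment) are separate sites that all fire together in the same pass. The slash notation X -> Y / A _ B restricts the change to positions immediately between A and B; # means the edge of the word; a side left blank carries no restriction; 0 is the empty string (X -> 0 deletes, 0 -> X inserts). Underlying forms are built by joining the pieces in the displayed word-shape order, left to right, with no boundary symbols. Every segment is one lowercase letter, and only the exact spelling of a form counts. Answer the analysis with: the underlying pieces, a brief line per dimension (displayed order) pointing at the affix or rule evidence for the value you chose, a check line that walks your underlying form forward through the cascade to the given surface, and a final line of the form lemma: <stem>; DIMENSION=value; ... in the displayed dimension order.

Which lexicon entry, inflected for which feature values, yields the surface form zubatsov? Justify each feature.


underlying: zu-batso-ov
VEL=fe - signalled by the affix -ov
SUR=ri - signalled by the affix zu-
check: zubatsoov -> zubatsoov -> zubatsov
lemma: batso; VEL=fe; SUR=ri


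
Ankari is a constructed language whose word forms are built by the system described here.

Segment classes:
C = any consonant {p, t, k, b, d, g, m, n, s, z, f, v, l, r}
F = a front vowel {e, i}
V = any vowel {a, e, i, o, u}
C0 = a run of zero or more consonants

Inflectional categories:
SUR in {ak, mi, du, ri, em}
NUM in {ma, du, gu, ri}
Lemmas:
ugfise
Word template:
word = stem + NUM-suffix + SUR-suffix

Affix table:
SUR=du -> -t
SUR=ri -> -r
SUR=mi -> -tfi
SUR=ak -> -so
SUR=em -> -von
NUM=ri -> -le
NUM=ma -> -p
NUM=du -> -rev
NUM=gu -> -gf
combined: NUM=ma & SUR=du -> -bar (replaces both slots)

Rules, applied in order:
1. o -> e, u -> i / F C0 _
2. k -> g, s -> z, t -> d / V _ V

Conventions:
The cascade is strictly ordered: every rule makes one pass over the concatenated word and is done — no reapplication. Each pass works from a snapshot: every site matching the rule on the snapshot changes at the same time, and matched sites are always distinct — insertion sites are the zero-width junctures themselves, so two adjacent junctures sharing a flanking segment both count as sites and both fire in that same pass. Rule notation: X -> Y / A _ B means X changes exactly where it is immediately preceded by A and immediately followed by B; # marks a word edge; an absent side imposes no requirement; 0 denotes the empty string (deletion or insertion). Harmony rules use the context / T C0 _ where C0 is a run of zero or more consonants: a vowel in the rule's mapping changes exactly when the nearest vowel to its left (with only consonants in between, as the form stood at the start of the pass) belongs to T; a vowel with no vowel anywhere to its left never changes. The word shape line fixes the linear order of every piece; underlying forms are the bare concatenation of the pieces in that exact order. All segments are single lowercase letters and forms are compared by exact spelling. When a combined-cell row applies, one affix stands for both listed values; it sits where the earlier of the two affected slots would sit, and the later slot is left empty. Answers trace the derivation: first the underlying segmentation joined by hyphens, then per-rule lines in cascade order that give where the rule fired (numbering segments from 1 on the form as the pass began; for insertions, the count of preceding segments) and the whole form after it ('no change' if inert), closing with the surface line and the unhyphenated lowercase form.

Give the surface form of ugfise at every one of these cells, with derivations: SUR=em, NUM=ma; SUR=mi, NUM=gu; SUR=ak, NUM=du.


cell SUR=em, NUM=ma:
underlying: ugfise-p-von
1. o -> e, u -> i / F C0 _: fires at position(s) 9: ugfisepven
2. k -> g, s -> z, t -> d / V _ V: fires at position(s) 5: ugfizepven
surface: ugfizepven

cell SUR=mi, NUM=gu:
underlying: ugfise-gf-tfi
1. o -> e, u -> i / F C0 _: no change
2. k -> g, s -> z, t -> d / V _ V: fires at position(s) 5: ugfizegftfi
surface: ugfizegftfi

cell SUR=ak, NUM=du:
underlying: ugfise-rev-so
1. o -> e, u -> i / F C0 _: fires at position(s) 11: ugfiserevse
2. k -> g, s -> z, t -> d / V _ V: fires at position(s) 5: ugfizerevse
surface: ugfizerevse


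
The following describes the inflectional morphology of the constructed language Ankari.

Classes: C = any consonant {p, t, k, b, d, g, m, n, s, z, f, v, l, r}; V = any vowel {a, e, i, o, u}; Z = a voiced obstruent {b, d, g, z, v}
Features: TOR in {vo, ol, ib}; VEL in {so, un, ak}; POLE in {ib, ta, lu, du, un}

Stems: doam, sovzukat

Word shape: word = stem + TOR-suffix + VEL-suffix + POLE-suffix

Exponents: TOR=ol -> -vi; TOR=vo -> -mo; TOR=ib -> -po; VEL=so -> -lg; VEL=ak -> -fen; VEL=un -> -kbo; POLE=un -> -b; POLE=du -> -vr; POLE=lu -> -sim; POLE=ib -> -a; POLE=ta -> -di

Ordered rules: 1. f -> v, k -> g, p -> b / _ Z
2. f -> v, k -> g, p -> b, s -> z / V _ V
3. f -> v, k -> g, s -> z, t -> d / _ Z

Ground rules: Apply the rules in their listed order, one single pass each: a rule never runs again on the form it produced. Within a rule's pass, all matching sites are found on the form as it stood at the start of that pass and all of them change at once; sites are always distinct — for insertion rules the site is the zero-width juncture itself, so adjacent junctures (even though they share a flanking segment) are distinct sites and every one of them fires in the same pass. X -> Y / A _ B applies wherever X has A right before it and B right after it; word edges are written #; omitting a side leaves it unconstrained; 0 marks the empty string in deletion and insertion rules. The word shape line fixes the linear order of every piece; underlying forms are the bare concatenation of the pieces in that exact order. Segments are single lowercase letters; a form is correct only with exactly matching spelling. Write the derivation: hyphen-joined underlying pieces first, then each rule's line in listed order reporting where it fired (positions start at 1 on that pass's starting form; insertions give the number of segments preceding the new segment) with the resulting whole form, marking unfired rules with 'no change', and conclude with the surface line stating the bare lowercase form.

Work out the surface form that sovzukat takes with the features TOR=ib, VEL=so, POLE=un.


underlying: sovzukat-po-lg-b
1. f -> v, k -> g, p -> b / _ Z: no change
2. f -> v, k -> g, p -> b, s -> z / V _ V: fires at position(s) 6: sovzugatpolgb
3. f -> v, k -> g, s -> z, t -> d / _ Z: no change
surface: sovzugatpolgb


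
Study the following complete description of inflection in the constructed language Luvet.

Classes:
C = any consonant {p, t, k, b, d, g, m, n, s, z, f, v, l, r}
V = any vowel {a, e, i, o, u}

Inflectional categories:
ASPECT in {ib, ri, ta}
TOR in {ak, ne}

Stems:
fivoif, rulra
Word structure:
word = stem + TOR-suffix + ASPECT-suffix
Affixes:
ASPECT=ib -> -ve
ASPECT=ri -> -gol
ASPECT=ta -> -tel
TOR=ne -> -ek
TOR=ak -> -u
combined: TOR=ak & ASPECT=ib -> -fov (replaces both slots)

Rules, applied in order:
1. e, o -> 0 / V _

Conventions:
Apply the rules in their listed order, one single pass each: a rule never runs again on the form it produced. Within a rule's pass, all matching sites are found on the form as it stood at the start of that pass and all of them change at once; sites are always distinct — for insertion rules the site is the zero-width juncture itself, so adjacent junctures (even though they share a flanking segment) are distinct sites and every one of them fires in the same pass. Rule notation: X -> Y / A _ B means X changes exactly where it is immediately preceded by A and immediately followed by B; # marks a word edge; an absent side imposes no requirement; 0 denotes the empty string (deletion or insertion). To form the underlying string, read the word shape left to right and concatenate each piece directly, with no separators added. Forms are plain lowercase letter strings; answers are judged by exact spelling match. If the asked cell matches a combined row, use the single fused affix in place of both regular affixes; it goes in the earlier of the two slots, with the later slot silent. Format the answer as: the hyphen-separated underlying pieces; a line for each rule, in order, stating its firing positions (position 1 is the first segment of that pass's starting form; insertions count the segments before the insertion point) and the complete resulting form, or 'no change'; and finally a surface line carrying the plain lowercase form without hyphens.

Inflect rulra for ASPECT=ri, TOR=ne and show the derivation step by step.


underlying: rulra-ek-gol
1. e, o -> 0 / V _: fires at position(s) 6: rulrakgol
surface: rulrakgol


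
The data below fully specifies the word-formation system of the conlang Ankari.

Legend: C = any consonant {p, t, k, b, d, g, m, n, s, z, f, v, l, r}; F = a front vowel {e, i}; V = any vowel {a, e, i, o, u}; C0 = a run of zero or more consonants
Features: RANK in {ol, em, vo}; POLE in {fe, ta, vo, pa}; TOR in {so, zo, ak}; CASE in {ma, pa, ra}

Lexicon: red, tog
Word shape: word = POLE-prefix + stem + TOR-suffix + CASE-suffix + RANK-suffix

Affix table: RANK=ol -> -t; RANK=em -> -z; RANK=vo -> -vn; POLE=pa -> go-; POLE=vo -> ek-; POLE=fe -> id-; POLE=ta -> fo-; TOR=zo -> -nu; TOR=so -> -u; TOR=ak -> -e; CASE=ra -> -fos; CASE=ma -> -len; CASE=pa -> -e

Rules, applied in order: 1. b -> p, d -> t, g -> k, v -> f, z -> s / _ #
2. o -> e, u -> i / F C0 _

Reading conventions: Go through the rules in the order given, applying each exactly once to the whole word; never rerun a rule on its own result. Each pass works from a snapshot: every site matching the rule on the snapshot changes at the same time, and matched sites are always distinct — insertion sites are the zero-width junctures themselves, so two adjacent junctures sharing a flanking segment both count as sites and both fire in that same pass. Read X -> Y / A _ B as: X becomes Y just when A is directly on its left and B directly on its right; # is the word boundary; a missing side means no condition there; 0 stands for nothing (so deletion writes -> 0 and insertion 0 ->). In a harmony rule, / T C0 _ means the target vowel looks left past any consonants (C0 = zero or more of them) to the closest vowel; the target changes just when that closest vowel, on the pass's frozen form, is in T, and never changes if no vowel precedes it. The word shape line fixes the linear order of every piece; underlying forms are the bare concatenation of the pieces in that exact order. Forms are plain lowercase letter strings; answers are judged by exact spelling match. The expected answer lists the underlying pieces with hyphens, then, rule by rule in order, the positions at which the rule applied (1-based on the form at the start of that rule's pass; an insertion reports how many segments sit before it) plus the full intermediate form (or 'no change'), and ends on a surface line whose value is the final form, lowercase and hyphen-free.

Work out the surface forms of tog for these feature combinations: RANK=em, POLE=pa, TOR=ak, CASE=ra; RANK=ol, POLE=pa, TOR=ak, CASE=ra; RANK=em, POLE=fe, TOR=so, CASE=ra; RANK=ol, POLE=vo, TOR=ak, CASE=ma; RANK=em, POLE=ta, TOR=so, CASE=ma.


cell RANK=em, POLE=pa, TOR=ak, CASE=ra:
underlying: go-tog-e-fos-z
1. b -> p, d -> t, g -> k, v -> f, z -> s / _ #: fires at position(s) 10: gotogefoss
2. o -> e, u -> i / F C0 _: fires at position(s) 8: gotogefess
surface: gotogefess

cell RANK=ol, POLE=pa, TOR=ak, CASE=ra:
underlying: go-tog-e-fos-t
1. b -> p, d -> t, g -> k, v -> f, z -> s / _ #: no change
2. o -> e, u -> i / F C0 _: fires at position(s) 8: gotogefest
surface: gotogefest

cell RANK=em, POLE=fe, TOR=so, CASE=ra:
underlying: id-tog-u-fos-z
1. b -> p, d -> t, g -> k, v -> f, z -> s / _ #: fires at position(s) 10: idtogufoss
2. o -> e, u -> i / F C0 _: fires at position(s) 4: idtegufoss
surface: idtegufoss

cell RANK=ol, POLE=vo, TOR=ak, CASE=ma:
underlying: ek-tog-e-len-t
1. b -> p, d -> t, g -> k, v -> f, z -> s / _ #: no change
2. o -> e, u -> i / F C0 _: fires at position(s) 4: ektegelent
surface: ektegelent

cell RANK=em, POLE=ta, TOR=so, CASE=ma:
underlying: fo-tog-u-len-z
1. b -> p, d -> t, g -> k, v -> f, z -> s / _ #: fires at position(s) 10: fotogulens
2. o -> e, u -> i / F C0 _: no change
surface: fotogulens


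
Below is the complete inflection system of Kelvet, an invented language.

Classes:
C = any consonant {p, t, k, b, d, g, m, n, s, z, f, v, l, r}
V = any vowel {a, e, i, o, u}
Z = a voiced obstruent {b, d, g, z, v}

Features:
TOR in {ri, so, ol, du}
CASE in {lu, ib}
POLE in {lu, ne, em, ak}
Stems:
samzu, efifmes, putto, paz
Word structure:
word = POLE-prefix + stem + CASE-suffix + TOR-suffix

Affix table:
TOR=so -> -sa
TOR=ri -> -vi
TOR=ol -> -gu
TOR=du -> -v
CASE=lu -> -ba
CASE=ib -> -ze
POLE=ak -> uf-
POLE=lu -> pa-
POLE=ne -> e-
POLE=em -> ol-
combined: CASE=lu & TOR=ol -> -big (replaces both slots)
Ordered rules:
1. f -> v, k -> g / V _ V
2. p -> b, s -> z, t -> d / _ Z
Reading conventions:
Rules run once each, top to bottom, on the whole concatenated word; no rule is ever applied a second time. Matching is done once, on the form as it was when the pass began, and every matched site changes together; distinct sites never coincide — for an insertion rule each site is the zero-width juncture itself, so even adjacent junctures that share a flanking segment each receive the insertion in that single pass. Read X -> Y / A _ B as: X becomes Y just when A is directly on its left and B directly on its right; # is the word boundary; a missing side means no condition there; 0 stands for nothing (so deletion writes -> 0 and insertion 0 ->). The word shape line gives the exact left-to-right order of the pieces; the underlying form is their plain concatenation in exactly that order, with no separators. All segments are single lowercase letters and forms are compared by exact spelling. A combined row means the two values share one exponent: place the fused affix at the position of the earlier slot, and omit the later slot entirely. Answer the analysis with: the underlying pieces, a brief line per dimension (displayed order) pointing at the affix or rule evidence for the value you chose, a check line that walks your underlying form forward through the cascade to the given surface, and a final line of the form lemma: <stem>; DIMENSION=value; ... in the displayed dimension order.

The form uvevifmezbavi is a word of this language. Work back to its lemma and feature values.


underlying: uf-efifmes-ba-vi
TOR=ri - signalled by the affix -vi
CASE=lu - signalled by the affix -ba
POLE=ak - signalled by the affix uf-
check: ufefifmesbavi -> uvevifmesbavi -> uvevifmezbavi
lemma: efifmes; TOR=ri; CASE=lu; POLE=ak


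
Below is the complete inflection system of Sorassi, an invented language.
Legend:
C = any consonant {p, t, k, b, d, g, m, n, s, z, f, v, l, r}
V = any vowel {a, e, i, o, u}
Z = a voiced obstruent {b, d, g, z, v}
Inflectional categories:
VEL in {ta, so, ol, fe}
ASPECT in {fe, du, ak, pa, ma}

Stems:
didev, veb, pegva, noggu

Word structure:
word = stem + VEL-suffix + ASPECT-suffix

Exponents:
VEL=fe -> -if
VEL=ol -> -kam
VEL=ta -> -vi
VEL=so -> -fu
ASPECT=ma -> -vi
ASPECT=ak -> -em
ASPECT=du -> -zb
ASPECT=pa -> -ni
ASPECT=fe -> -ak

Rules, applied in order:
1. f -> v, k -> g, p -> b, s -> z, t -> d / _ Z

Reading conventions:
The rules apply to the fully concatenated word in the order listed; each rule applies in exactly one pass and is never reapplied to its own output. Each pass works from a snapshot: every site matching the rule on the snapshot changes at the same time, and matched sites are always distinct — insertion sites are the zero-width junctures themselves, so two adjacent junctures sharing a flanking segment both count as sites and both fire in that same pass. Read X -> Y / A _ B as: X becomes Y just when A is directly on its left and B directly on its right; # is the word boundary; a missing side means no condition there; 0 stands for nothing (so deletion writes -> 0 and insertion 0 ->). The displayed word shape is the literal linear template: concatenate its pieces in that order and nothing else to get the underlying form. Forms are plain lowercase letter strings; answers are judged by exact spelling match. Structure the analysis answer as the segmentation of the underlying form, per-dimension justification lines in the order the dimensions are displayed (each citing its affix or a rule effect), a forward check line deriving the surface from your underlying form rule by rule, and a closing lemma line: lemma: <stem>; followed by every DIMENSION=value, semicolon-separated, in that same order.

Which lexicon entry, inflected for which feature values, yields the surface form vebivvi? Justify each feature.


underlying: veb-if-vi
VEL=fe - signalled by the affix -if
ASPECT=ma - signalled by the affix -vi
check: vebifvi -> vebivvi
lemma: veb; VEL=fe; ASPECT=ma


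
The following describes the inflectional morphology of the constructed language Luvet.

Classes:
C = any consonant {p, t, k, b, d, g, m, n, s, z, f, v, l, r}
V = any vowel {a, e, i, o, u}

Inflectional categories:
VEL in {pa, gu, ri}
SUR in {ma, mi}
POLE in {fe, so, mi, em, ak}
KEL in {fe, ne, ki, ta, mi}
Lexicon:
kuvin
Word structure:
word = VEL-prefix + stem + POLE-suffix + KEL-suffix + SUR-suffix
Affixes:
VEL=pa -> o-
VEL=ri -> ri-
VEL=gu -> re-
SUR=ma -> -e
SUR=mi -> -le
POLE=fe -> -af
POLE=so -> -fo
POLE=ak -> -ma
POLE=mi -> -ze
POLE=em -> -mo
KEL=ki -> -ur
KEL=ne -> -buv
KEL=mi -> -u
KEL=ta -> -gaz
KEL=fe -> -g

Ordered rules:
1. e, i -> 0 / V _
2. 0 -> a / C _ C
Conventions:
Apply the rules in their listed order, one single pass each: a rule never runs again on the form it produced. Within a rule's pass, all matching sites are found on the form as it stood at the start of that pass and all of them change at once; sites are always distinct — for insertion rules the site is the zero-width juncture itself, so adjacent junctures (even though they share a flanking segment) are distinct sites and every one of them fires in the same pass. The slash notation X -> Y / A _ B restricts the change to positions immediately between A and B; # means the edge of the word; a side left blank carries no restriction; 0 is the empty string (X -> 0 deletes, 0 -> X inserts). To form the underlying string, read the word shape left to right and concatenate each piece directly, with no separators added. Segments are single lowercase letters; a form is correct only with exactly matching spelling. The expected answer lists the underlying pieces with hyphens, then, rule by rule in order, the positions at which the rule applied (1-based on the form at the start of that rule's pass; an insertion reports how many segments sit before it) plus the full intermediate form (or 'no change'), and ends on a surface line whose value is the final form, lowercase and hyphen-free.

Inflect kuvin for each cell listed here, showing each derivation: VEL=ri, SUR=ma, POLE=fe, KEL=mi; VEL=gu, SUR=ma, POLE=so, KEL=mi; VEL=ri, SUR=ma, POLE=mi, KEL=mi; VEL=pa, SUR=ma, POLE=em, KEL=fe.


cell VEL=ri, SUR=ma, POLE=fe, KEL=mi:
underlying: ri-kuvin-af-u-e
1. e, i -> 0 / V _: fires at position(s) 11: rikuvinafu
2. 0 -> a / C _ C: no change
surface: rikuvinafu

cell VEL=gu, SUR=ma, POLE=so, KEL=mi:
underlying: re-kuvin-fo-u-e
1. e, i -> 0 / V _: fires at position(s) 11: rekuvinfou
2. 0 -> a / C _ C: inserts after position(s) 7: rekuvinafou
surface: rekuvinafou

cell VEL=ri, SUR=ma, POLE=mi, KEL=mi:
underlying: ri-kuvin-ze-u-e
1. e, i -> 0 / V _: fires at position(s) 11: rikuvinzeu
2. 0 -> a / C _ C: inserts after position(s) 7: rikuvinazeu
surface: rikuvinazeu

cell VEL=pa, SUR=ma, POLE=em, KEL=fe:
underlying: o-kuvin-mo-g-e
1. e, i -> 0 / V _: no change
2. 0 -> a / C _ C: inserts after position(s) 6: okuvinamoge
surface: okuvinamoge


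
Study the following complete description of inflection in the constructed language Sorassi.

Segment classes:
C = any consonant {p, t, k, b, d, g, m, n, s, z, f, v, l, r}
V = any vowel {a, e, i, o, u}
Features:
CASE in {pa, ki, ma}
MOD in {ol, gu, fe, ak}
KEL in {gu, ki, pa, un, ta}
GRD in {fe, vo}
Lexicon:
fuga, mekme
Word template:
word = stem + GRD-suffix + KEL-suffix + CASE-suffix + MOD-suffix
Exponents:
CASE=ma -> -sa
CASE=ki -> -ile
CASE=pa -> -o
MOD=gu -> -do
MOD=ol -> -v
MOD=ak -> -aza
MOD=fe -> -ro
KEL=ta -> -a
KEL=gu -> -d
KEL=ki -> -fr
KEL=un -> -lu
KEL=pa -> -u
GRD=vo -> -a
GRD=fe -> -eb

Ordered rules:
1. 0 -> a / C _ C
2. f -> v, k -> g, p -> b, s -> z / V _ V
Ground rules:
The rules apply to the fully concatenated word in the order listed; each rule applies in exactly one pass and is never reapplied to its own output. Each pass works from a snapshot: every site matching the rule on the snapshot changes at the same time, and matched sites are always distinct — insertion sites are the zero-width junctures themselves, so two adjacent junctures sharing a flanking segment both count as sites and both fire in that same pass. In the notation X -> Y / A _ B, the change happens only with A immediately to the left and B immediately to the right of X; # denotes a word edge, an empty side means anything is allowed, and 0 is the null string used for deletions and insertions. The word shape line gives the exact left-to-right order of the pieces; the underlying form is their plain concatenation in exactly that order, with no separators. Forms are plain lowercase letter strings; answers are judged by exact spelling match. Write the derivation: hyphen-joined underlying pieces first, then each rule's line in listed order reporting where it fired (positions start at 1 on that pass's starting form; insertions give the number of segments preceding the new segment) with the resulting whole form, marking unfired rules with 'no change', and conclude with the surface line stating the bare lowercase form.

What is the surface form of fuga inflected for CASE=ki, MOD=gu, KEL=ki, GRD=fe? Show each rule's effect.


underlying: fuga-eb-fr-ile-do
1. 0 -> a / C _ C: inserts after position(s) 6, 7: fugaebafariledo
2. f -> v, k -> g, p -> b, s -> z / V _ V: fires at position(s) 8: fugaebavariledo
surface: fugaebavariledo


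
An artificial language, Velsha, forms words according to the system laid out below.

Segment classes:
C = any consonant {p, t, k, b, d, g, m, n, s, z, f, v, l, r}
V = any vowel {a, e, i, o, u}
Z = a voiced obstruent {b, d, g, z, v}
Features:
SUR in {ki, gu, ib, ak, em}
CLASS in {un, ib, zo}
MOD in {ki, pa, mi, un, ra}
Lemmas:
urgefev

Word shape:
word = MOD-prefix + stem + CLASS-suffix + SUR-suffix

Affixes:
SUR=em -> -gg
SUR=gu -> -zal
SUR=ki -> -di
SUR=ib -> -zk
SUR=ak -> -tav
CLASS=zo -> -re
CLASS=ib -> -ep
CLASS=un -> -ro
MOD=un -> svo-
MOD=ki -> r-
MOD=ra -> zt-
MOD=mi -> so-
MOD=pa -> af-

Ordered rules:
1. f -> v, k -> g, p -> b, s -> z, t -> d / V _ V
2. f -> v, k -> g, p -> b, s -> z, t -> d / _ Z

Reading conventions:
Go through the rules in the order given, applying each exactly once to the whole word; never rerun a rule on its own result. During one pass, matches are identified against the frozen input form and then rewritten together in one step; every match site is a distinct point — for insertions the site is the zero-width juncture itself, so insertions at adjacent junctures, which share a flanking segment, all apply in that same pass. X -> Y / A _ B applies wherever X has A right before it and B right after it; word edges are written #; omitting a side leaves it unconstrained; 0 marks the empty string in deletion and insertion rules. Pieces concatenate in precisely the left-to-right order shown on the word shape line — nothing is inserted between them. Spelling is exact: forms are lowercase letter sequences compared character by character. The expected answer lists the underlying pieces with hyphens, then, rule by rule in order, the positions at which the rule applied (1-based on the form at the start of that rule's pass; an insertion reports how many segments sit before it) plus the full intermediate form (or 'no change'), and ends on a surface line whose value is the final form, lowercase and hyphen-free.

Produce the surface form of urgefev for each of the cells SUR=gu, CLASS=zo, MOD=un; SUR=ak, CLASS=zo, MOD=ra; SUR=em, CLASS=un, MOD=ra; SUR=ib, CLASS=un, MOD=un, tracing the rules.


cell SUR=gu, CLASS=zo, MOD=un:
underlying: svo-urgefev-re-zal
1. f -> v, k -> g, p -> b, s -> z, t -> d / V _ V: fires at position(s) 8: svourgevevrezal
2. f -> v, k -> g, p -> b, s -> z, t -> d / _ Z: fires at position(s) 1: zvourgevevrezal
surface: zvourgevevrezal

cell SUR=ak, CLASS=zo, MOD=ra:
underlying: zt-urgefev-re-tav
1. f -> v, k -> g, p -> b, s -> z, t -> d / V _ V: fires at position(s) 7, 12: zturgevevredav
2. f -> v, k -> g, p -> b, s -> z, t -> d / _ Z: no change
surface: zturgevevredav

cell SUR=em, CLASS=un, MOD=ra:
underlying: zt-urgefev-ro-gg
1. f -> v, k -> g, p -> b, s -> z, t -> d / V _ V: fires at position(s) 7: zturgevevrogg
2. f -> v, k -> g, p -> b, s -> z, t -> d / _ Z: no change
surface: zturgevevrogg

cell SUR=ib, CLASS=un, MOD=un:
underlying: svo-urgefev-ro-zk
1. f -> v, k -> g, p -> b, s -> z, t -> d / V _ V: fires at position(s) 8: svourgevevrozk
2. f -> v, k -> g, p -> b, s -> z, t -> d / _ Z: fires at position(s) 1: zvourgevevrozk
surface: zvourgevevrozk


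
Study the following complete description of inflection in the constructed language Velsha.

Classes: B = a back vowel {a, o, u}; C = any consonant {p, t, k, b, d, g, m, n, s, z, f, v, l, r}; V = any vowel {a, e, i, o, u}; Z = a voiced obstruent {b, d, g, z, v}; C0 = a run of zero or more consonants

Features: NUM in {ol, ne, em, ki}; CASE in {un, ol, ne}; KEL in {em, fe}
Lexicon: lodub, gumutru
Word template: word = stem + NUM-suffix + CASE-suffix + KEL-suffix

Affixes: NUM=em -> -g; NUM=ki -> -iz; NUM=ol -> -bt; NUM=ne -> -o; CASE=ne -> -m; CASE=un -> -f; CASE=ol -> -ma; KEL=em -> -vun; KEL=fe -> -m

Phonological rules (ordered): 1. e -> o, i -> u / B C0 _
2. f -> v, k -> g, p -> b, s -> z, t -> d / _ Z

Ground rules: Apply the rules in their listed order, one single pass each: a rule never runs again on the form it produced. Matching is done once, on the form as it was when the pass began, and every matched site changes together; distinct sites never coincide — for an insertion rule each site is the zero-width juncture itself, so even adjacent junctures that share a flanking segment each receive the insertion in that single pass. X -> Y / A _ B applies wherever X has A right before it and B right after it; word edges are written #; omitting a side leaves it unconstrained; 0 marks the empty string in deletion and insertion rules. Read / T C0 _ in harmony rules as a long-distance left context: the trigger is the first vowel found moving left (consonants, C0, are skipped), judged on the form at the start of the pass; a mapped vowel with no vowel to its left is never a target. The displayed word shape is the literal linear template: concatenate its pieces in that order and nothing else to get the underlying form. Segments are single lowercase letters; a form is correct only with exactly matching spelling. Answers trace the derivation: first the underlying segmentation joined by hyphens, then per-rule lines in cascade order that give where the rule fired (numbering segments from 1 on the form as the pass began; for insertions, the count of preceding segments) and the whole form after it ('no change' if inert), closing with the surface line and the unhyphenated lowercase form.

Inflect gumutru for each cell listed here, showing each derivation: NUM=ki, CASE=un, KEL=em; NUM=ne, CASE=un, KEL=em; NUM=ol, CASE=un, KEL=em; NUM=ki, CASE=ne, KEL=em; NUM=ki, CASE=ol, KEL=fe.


cell NUM=ki, CASE=un, KEL=em:
underlying: gumutru-iz-f-vun
1. e -> o, i -> u / B C0 _: fires at position(s) 8: gumutruuzfvun
2. f -> v, k -> g, p -> b, s -> z, t -> d / _ Z: fires at position(s) 10: gumutruuzvvun
surface: gumutruuzvvun

cell NUM=ne, CASE=un, KEL=em:
underlying: gumutru-o-f-vun
1. e -> o, i -> u / B C0 _: no change
2. f -> v, k -> g, p -> b, s -> z, t -> d / _ Z: fires at position(s) 9: gumutruovvun
surface: gumutruovvun

cell NUM=ol, CASE=un, KEL=em:
underlying: gumutru-bt-f-vun
1. e -> o, i -> u / B C0 _: no change
2. f -> v, k -> g, p -> b, s -> z, t -> d / _ Z: fires at position(s) 10: gumutrubtvvun
surface: gumutrubtvvun

cell NUM=ki, CASE=ne, KEL=em:
underlying: gumutru-iz-m-vun
1. e -> o, i -> u / B C0 _: fires at position(s) 8: gumutruuzmvun
2. f -> v, k -> g, p -> b, s -> z, t -> d / _ Z: no change
surface: gumutruuzmvun

cell NUM=ki, CASE=ol, KEL=fe:
underlying: gumutru-iz-ma-m
1. e -> o, i -> u / B C0 _: fires at position(s) 8: gumutruuzmam
2. f -> v, k -> g, p -> b, s -> z, t -> d / _ Z: no change
surface: gumutruuzmam


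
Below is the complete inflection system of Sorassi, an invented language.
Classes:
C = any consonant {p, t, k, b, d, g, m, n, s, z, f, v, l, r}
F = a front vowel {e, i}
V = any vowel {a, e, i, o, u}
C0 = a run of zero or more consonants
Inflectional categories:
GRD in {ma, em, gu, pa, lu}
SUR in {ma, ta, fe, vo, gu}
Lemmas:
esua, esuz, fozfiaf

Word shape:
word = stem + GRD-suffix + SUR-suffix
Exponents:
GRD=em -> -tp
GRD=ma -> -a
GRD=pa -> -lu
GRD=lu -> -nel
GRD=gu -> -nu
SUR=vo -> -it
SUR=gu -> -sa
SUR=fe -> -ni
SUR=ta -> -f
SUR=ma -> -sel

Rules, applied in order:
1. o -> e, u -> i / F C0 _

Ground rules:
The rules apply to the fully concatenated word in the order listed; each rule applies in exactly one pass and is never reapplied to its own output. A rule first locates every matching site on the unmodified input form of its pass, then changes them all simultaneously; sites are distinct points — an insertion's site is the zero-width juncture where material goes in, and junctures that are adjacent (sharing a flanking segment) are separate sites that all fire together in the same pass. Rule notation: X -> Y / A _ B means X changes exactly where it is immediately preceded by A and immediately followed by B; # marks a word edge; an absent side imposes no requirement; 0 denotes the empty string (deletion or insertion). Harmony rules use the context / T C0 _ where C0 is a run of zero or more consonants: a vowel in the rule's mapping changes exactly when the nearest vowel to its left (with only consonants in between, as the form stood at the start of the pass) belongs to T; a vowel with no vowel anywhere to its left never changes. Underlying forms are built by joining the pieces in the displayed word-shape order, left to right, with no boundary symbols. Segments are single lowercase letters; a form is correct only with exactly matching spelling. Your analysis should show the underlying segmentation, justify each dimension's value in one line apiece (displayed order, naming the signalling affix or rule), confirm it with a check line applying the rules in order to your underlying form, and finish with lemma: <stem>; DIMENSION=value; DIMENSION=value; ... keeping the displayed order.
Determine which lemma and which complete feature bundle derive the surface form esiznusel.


underlying: esuz-nu-sel
GRD=gu - signalled by the affix -nu
SUR=ma - signalled by the affix -sel
check: esuznusel -> esiznusel
lemma: esuz; GRD=gu; SUR=ma


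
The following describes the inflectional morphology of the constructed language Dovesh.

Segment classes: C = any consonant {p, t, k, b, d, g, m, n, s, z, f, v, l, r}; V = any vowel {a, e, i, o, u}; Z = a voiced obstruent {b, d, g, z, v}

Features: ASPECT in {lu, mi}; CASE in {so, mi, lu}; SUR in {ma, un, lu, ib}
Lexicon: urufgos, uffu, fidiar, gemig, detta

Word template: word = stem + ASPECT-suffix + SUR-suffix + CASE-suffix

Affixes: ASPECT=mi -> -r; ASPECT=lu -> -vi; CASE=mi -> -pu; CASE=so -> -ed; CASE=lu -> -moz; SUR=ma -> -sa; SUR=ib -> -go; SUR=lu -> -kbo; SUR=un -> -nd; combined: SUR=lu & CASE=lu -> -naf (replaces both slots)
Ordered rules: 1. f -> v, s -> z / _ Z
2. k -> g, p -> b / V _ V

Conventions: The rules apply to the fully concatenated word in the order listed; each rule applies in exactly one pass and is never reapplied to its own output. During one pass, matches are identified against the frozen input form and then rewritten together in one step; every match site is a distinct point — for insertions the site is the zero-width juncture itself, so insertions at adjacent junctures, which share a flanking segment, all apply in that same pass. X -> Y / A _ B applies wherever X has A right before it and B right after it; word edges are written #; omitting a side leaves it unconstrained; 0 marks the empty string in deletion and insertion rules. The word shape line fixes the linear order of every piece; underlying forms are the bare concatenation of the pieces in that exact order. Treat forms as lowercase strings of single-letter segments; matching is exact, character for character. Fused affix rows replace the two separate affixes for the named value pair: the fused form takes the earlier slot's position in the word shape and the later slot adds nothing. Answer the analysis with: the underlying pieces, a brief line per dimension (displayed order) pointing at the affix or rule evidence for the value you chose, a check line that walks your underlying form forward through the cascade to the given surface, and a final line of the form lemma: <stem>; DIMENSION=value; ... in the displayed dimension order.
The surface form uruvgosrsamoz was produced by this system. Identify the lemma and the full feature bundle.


underlying: urufgos-r-sa-moz
ASPECT=mi - signalled by the affix -r
CASE=lu - signalled by the affix -moz
SUR=ma - signalled by the affix -sa
check: urufgosrsamoz -> uruvgosrsamoz -> uruvgosrsamoz
lemma: urufgos; ASPECT=mi; CASE=lu; SUR=ma
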